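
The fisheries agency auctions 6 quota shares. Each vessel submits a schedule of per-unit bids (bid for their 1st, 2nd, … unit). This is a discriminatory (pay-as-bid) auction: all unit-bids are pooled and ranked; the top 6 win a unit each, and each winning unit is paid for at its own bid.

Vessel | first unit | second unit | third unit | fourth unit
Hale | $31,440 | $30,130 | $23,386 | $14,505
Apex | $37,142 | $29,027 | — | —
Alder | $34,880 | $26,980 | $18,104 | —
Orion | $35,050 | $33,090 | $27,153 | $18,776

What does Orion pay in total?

All unit-bids, highest first — top 6: 37,142 (Apex-1), 35,050 (Orion-1), 34,880 (Alder-1), 33,090 (Orion-2), 31,440 (Hale-1), 30,130 (Hale-2)
Next rejected bid: $29,027 (not a price — pay-as-bid).
Orion's winning unit-bids: 35,050 + 33,090 = $68,140.

Orion pays $68,140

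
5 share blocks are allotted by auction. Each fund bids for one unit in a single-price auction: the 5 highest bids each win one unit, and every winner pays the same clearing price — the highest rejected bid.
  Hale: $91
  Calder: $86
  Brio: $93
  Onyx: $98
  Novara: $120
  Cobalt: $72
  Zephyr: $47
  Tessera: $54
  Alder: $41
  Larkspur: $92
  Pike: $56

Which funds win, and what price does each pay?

Novara, Onyx, Brio, Larkspur, Hale; each pays $86

Bids ranked high→low: 120 (Novara), 98 (Onyx), 93 (Brio), 92 (Larkspur), 91 (Hale), 86 (Calder), 72 (Cobalt), …
The 5 highest are Novara, Onyx, Brio, Larkspur, Hale.
First losing bid is Calder's $86, which sets the uniform price.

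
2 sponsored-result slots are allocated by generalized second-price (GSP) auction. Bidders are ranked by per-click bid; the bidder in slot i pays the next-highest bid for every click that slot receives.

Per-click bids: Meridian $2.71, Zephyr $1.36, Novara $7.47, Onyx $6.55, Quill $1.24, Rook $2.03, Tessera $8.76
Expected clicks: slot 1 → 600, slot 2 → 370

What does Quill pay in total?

Ranked by bid: $8.76 (Tessera) > $7.47 (Novara) > $6.55 (Onyx) > …
Quill ranks below slot 2 → no slot, pays nothing.

Quill pays $0.00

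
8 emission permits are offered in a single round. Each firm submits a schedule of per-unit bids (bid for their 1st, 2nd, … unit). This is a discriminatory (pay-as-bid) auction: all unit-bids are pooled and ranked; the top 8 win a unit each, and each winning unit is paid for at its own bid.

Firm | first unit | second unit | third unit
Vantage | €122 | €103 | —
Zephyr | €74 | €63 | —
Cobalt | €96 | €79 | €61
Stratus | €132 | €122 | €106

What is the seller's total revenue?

All unit-bids, highest first — top 8: 132 (Stratus-1), 122 (Vantage-1), 122 (Stratus-2), 106 (Stratus-3), 103 (Vantage-2), 96 (Cobalt-1), 79 (Cobalt-2), 74 (Zephyr-1)
Next rejected bid: €63 (not a price — pay-as-bid).
Each winning unit pays its own bid.
Revenue = 132 + 122 + 122 + 106 + 103 + 96 + 79 + 74 = €834.

Total revenue: €834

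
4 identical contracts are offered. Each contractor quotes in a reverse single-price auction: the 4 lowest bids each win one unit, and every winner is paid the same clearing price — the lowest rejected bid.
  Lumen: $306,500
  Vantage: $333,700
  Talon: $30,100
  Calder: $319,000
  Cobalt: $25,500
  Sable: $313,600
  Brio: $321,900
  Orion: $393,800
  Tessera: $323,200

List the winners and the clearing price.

Cobalt, Talon, Lumen, Sable; each is paid $319,000

Bids ranked low→high: 25,500 (Cobalt), 30,100 (Talon), 306,500 (Lumen), 313,600 (Sable), 319,000 (Calder), 321,900 (Brio), …
The 4 lowest are Cobalt, Talon, Lumen, Sable.
First losing bid is Calder's $319,000, which sets the uniform price.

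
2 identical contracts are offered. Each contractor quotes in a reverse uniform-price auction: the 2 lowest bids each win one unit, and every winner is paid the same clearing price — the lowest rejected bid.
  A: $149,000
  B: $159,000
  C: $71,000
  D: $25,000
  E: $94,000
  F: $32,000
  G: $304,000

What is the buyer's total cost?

Total cost: $142,000

Ordering the bids: 25,000 (D), 32,000 (F), 71,000 (C), 94,000 (E), …
The 2 lowest are D, F.
Clearing price = lowest rejected bid = $71,000.
Total cost = 2 × $71,000 = $142,000.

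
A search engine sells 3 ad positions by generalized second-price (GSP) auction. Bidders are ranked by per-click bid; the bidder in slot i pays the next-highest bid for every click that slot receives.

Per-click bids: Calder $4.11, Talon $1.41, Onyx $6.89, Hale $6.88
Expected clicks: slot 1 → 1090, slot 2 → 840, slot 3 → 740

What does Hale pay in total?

Per-click bids in order: $6.89 (Onyx) > $6.88 (Hale) > $4.11 (Calder) > $1.41 (Talon)
Hale holds slot 2 → pays next bid $4.11 × 840 clicks = $3452.40.

Hale pays $3452.40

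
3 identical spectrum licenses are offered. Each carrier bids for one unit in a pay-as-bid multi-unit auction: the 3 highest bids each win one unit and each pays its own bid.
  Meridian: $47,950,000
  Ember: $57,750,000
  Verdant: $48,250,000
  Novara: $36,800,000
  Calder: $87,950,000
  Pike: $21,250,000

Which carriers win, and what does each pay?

Calder $87,950,000, Ember $57,750,000, Verdant $48,250,000

Bids ranked high→low: 87,950,000 (Calder), 57,750,000 (Ember), 48,250,000 (Verdant), 47,950,000 (Meridian), 36,800,000 (Novara), …
The 3 highest are Calder, Ember, Verdant.
Each winner pays its own bid: Calder $87,950,000, Ember $57,750,000, Verdant $48,250,000.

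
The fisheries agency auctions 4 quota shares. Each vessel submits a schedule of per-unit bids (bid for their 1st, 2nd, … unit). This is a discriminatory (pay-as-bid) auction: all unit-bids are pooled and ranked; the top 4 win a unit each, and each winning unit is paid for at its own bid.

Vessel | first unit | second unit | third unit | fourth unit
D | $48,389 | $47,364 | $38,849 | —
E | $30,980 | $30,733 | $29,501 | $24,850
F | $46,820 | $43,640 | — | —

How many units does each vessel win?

D 2, F 2

Pooled unit-bids ranked (top 4): 48,389 (D-1), 47,364 (D-2), 46,820 (F-1), 43,640 (F-2)
Next rejected bid: $38,849 (not a price — pay-as-bid).
Allocation: D 2, F 2.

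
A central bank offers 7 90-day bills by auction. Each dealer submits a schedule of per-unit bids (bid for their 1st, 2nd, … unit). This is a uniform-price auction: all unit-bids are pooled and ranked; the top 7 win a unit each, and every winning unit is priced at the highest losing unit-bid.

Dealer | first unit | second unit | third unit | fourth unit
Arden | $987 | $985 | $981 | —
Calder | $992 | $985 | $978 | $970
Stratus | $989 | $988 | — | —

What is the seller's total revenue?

All unit-bids, highest first — top 7: 992 (Calder-1), 989 (Stratus-1), 988 (Stratus-2), 987 (Arden-1), 985 (Arden-2), 985 (Calder-2), 981 (Arden-3)
Highest rejected unit-bid = $978.
Allocation: Arden 3, Calder 2, Stratus 2. Every unit priced at $978.
Revenue = 7 × 978 = $6,846.

Total revenue: $6,846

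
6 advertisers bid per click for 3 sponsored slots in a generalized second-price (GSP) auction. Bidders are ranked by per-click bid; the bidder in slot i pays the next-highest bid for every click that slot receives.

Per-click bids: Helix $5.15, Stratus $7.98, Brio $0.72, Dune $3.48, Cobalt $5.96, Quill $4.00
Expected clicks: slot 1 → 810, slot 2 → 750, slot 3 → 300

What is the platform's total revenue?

Sorting advertisers: $7.98 (Stratus) > $5.96 (Cobalt) > $5.15 (Helix) > $4.00 (Quill) > …
Slot 1: Stratus pays $5.96 × 810 = $4827.60
Slot 2: Cobalt pays $5.15 × 750 = $3862.50
Slot 3: Helix pays $4.00 × 300 = $1200.00
Total = $9890.10

Total revenue: $9890.10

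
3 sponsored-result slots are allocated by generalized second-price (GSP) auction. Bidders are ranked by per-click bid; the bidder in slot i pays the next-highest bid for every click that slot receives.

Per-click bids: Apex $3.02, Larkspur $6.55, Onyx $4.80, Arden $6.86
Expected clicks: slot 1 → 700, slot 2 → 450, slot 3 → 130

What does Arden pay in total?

Per-click bids in order: $6.86 (Arden) > $6.55 (Larkspur) > $4.80 (Onyx) > $3.02 (Apex)
Arden holds slot 1 → pays next bid $6.55 × 700 clicks = $4585.00.

Arden pays $4585.00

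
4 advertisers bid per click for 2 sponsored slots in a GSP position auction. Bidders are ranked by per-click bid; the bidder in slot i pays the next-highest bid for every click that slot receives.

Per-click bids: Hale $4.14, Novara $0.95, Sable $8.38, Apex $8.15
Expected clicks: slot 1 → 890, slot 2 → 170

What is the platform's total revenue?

Sorting advertisers: $8.38 (Sable) > $8.15 (Apex) > $4.14 (Hale) > …
Slot 1: Sable pays $8.15 × 890 = $7253.50
Slot 2: Apex pays $4.14 × 170 = $703.80
Total = $7957.30

Total revenue: $7957.30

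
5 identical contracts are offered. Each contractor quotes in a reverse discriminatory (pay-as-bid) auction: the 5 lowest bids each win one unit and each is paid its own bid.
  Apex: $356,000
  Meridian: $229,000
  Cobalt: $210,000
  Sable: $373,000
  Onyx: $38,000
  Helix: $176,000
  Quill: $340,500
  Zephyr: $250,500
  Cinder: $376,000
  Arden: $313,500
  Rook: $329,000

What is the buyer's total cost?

Total cost: $903,500

Bids ranked low→high: 38,000 (Onyx), 176,000 (Helix), 210,000 (Cobalt), 229,000 (Meridian), 250,500 (Zephyr), 313,500 (Arden), 329,000 (Rook), …
The 5 lowest are Onyx, Helix, Cobalt, Meridian, Zephyr.
Total cost = 38,000 + 176,000 + 210,000 + 229,000 + 250,500 = $903,500.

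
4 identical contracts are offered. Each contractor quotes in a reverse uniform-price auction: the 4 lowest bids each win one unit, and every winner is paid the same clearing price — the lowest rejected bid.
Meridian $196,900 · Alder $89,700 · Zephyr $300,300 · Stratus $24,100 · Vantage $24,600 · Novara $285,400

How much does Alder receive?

Alder is paid $285,400

Sorting: 24,100 (Stratus), 24,600 (Vantage), 89,700 (Alder), 196,900 (Meridian), 285,400 (Novara), 300,300 (Zephyr)
Lowest 4: Stratus, Vantage, Alder, Meridian.
First losing bid is Novara's $285,400, which sets the uniform price.
Alder wins → is paid $285,400.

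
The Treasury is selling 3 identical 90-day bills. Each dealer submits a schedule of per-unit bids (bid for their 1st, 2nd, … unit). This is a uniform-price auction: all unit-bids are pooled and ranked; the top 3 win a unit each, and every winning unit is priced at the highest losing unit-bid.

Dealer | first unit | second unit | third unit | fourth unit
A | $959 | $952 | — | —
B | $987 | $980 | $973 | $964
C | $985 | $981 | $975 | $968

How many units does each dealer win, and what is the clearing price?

Pooled unit-bids ranked (top 3): 987 (B-1), 985 (C-1), 981 (C-2)
The (k+1)-th unit-bid is $980.
Allocation: B 1, C 2.

B 1, C 2; clearing price $980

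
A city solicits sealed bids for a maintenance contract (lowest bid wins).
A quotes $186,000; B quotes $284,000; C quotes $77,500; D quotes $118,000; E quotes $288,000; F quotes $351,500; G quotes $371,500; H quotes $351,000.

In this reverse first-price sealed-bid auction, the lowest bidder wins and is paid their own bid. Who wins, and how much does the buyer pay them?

C is paid $77,500

Rule: the lowest bidder wins and is paid their own bid.
Sorting bids: 77,500 (C) < 118,000 (D) < 186,000 (A) < 284,000 (B) < 288,000 (E) < 351,000 (H) < …
C has the lowest bid and is paid exactly that: $77,500.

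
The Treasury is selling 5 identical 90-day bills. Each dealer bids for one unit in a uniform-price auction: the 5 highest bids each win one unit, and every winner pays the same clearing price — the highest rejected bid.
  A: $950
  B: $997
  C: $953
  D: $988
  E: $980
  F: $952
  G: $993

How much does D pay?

D pays $952

Ordering the bids: 997 (B), 993 (G), 988 (D), 980 (E), 953 (C), 952 (F), 950 (A)
Winners (5 units): B, G, D, E, C.
Highest unsuccessful bid: $952 → clearing price.
D wins → pays $952.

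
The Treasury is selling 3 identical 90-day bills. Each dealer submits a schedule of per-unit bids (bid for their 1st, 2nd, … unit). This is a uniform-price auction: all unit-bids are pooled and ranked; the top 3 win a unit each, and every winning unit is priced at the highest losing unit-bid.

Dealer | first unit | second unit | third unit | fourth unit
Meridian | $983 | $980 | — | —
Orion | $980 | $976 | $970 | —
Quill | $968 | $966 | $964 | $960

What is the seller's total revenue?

All unit-bids, highest first — top 3: 983 (Meridian-1), 980 (Meridian-2), 980 (Orion-1)
Highest rejected unit-bid = $976.
Allocation: Meridian 2, Orion 1. Every unit priced at $976.
Revenue = 3 × 976 = $2,928.

Total revenue: $2,928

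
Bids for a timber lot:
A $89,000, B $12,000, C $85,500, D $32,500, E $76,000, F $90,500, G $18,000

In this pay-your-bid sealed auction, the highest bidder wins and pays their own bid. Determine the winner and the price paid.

Pay-your-bid sealed auction: the highest bidder wins and pays their own bid.
Sorting bids: 90,500 (F) > 89,000 (A) > 85,500 (C) > 76,000 (E) > 32,500 (D) > 18,000 (G) > …
First-price: F pays what they bid, $90,500.

F pays $90,500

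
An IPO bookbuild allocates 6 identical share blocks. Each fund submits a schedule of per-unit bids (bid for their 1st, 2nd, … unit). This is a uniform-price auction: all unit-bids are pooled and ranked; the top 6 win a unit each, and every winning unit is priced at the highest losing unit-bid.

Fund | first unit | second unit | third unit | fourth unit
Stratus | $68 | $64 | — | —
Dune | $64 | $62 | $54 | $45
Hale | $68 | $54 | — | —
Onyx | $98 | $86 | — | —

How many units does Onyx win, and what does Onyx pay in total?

All unit-bids, highest first — top 6: 98 (Onyx-1), 86 (Onyx-2), 68 (Stratus-1), 68 (Hale-1), 64 (Stratus-2), 64 (Dune-1)
First bid not allocated: $62.
Onyx wins 2 unit(s) at $62 each.

Onyx: 2 units, pays $124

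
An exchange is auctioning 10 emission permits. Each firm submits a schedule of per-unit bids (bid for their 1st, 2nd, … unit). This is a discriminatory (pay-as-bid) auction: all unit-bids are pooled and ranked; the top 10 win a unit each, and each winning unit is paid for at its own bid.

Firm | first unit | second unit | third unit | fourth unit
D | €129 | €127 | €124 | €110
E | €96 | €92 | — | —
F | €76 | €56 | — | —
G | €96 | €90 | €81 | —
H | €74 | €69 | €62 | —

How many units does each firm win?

Pooled unit-bids ranked (top 10): 129 (D-1), 127 (D-2), 124 (D-3), 110 (D-4), 96 (E-1), 96 (G-1), 92 (E-2), 90 (G-2), 81 (G-3), 76 (F-1)
Next rejected bid: €74 (not a price — pay-as-bid).
Allocation: D 4, E 2, F 1, G 3.

D 4, E 2, F 1, G 3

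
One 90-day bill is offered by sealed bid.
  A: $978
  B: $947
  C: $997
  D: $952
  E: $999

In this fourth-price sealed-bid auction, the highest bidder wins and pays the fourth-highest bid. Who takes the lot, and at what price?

Bids in order: 999 (E) > 997 (C) > 978 (A) > 952 (D) > 947 (B)
E wins; payment is bid #4 in the ranking = $952.

E pays $952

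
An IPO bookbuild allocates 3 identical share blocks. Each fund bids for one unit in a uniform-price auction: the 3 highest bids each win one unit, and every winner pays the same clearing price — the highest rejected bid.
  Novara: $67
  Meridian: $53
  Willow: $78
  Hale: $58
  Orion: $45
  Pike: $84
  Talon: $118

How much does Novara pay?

Novara pays $0

Bids ranked high→low: 118 (Talon), 84 (Pike), 78 (Willow), 67 (Novara), 58 (Hale), …
Winners (3 units): Talon, Pike, Willow.
Highest unsuccessful bid: $67 → clearing price.
Novara does not win → pays $0.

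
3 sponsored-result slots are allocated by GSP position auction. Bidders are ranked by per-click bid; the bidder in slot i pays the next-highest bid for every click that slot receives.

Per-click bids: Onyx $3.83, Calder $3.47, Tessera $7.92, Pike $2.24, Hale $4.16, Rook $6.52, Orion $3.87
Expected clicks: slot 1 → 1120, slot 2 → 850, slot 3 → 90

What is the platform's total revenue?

Ranked by bid: $7.92 (Tessera) > $6.52 (Rook) > $4.16 (Hale) > $3.87 (Orion) > …
Slot 1: Tessera pays $6.52 × 1120 = $7302.40
Slot 2: Rook pays $4.16 × 850 = $3536.00
Slot 3: Hale pays $3.87 × 90 = $348.30
Total = $11186.70

Total revenue: $11186.70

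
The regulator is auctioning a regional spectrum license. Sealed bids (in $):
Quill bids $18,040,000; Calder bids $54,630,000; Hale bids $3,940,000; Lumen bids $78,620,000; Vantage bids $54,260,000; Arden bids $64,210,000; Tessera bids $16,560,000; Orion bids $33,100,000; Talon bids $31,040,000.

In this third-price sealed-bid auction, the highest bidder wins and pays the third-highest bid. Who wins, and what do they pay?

Lumen pays $54,630,000

Bids in order: 78,620,000 (Lumen) > 64,210,000 (Arden) > 54,630,000 (Calder) > 54,260,000 (Vantage) > 33,100,000 (Orion) > 31,040,000 (Talon) > …
Lumen wins; payment is bid #3 in the ranking = $54,630,000.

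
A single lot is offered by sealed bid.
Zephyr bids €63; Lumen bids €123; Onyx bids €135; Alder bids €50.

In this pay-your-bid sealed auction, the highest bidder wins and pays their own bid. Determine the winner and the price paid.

Onyx pays €135

Rule: the highest bidder wins and pays their own bid.
Sorting bids: 135 (Onyx) > 123 (Lumen) > 63 (Zephyr) > 50 (Alder)
Onyx has the highest bid and pays exactly that: €135.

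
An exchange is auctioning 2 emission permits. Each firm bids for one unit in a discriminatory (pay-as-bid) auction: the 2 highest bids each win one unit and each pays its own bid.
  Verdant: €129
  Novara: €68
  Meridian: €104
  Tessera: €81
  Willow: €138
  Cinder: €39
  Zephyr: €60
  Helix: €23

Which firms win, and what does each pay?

Bids ranked high→low: 138 (Willow), 129 (Verdant), 104 (Meridian), 81 (Tessera), …
The 2 highest are Willow, Verdant.
Each winner pays its own bid: Willow €138, Verdant €129.

Willow €138, Verdant €129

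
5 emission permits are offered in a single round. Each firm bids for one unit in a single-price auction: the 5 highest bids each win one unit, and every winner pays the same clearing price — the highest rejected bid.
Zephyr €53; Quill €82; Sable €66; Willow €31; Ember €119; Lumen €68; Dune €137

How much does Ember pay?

Bids ranked high→low: 137 (Dune), 119 (Ember), 82 (Quill), 68 (Lumen), 66 (Sable), 53 (Zephyr), 31 (Willow)
The 5 highest are Dune, Ember, Quill, Lumen, Sable.
Highest unsuccessful bid: €53 → clearing price.
Ember wins → pays €53.

Ember pays €53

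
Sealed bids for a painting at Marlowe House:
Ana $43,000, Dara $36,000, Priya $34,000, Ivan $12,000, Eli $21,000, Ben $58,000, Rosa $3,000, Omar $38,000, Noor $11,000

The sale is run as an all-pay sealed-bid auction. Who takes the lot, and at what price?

Ben pays $58,000

Sorting bids: 58,000 (Ben) > 43,000 (Ana) > 38,000 (Omar) > 36,000 (Dara) > 34,000 (Priya) > 21,000 (Eli) > …
Ben wins with the top bid; all bids are sunk regardless.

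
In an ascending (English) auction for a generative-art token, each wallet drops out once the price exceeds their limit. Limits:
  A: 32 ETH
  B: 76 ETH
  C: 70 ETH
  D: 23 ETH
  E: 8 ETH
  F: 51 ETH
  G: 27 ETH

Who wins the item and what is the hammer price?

Ascending (English) auction: the price rises until one bidder remains; the winner pays the price at which the last rival dropped out.
Limits ranked: 76 (B) > 70 (C) > 51 (F) > 32 (A) > 27 (G) > 23 (D) > …
Once the price passes 70 ETH, only B is left; the hammer falls at C's limit of 70 ETH.

B wins at 70 ETH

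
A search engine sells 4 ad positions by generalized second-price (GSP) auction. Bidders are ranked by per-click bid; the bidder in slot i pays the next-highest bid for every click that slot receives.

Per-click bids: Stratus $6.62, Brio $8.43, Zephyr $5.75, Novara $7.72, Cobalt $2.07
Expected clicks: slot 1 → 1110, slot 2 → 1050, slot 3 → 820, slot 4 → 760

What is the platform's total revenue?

Ranked by bid: $8.43 (Brio) > $7.72 (Novara) > $6.62 (Stratus) > $5.75 (Zephyr) > $2.07 (Cobalt)
Slot 1: Brio pays $7.72 × 1110 = $8569.20
Slot 2: Novara pays $6.62 × 1050 = $6951.00
Slot 3: Stratus pays $5.75 × 820 = $4715.00
Slot 4: Zephyr pays $2.07 × 760 = $1573.20
Total = $21808.40

Total revenue: $21808.40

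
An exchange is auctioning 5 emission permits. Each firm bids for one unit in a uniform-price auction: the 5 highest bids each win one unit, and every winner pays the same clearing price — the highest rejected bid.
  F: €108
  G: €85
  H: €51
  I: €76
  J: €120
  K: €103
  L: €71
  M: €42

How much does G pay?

G pays €71

Bids ranked high→low: 120 (J), 108 (F), 103 (K), 85 (G), 76 (I), 71 (L), 51 (H), …
The 5 highest are J, F, K, G, I.
First losing bid is L's €71, which sets the uniform price.
G wins → pays €71.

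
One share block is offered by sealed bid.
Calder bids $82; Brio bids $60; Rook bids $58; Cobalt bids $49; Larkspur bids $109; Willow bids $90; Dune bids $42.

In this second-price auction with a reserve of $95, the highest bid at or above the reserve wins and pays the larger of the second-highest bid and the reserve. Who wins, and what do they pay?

Bids ranked: 109 (Larkspur) > 90 (Willow) > 82 (Calder) > 60 (Brio) > 58 (Rook) > 49 (Cobalt) > …
Highest eligible bid: Larkspur at $109.
max(second-highest $90, reserve $95) = $95.

Larkspur pays $95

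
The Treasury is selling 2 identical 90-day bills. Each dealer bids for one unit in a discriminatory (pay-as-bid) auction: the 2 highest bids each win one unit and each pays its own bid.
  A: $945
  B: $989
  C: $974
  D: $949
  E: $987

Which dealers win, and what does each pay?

B $989, E $987

Bids ranked high→low: 989 (B), 987 (E), 974 (C), 949 (D), …
The 2 highest are B, E.
Each winner pays its own bid: B $989, E $987.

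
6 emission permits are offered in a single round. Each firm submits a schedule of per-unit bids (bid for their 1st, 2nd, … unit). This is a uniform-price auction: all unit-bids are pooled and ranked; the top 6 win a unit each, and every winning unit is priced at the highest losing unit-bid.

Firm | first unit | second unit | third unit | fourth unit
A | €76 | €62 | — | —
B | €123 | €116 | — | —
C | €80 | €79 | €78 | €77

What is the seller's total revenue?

All unit-bids, highest first — top 6: 123 (B-1), 116 (B-2), 80 (C-1), 79 (C-2), 78 (C-3), 77 (C-4)
First bid not allocated: €76.
Allocation: B 2, C 4. Every unit priced at €76.
Revenue = 6 × 76 = €456.

Total revenue: €456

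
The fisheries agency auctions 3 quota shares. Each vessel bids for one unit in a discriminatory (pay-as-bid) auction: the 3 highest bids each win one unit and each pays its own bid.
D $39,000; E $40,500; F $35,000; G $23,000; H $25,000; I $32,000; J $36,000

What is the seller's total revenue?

Total revenue: $115,500

Sorting: 40,500 (E), 39,000 (D), 36,000 (J), 35,000 (F), 32,000 (I), …
Winners (3 units): E, D, J.
Total revenue = 40,500 + 39,000 + 36,000 = $115,500.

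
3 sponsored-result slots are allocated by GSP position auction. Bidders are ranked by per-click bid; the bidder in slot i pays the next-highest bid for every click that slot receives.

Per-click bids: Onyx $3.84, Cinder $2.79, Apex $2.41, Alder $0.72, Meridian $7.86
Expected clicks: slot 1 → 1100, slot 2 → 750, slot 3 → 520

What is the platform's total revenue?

Total revenue: $7569.70

Sorting advertisers: $7.86 (Meridian) > $3.84 (Onyx) > $2.79 (Cinder) > $2.41 (Apex) > …
Slot 1: Meridian pays $3.84 × 1100 = $4224.00
Slot 2: Onyx pays $2.79 × 750 = $2092.50
Slot 3: Cinder pays $2.41 × 520 = $1253.20
Total = $7569.70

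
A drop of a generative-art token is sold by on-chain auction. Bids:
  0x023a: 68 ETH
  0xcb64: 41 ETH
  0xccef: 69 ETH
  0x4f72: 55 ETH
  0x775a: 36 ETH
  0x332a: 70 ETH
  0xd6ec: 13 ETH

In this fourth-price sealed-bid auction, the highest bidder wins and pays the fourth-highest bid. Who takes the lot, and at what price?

0x332a pays 55 ETH

Bids ranked: 70 (0x332a) > 69 (0xccef) > 68 (0x023a) > 55 (0x4f72) > 41 (0xcb64) > 36 (0x775a) > …
0x332a is highest; pays the fourth-highest bid, 55 ETH.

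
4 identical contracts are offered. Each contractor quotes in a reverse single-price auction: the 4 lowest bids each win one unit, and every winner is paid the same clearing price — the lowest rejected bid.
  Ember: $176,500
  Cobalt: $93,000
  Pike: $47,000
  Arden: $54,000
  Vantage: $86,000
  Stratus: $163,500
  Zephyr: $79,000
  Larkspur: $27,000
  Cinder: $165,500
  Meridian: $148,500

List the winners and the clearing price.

Larkspur, Pike, Arden, Zephyr; each is paid $86,000

Ordering the bids: 27,000 (Larkspur), 47,000 (Pike), 54,000 (Arden), 79,000 (Zephyr), 86,000 (Vantage), 93,000 (Cobalt), …
Winners (4 units): Larkspur, Pike, Arden, Zephyr.
Lowest unsuccessful bid: $86,000 → clearing price.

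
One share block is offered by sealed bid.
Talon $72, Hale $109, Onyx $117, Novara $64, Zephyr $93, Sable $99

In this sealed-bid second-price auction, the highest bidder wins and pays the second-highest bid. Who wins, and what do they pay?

Bids in order: 117 (Onyx) > 109 (Hale) > 99 (Sable) > 93 (Zephyr) > 72 (Talon) > 64 (Novara)
Onyx is highest; pays the second-highest bid, $109.

Onyx pays $109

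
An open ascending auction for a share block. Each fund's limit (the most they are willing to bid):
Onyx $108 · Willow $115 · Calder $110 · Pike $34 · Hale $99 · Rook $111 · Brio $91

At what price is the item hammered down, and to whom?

Willow wins at $111

Ascending (English) auction: the price rises until one bidder remains; the winner pays the price at which the last rival dropped out.
Sorting limits: 115 (Willow) > 111 (Rook) > 110 (Calder) > 108 (Onyx) > 99 (Hale) > 91 (Brio) > …
Bidding ends when Rook exits at $111; Willow takes it.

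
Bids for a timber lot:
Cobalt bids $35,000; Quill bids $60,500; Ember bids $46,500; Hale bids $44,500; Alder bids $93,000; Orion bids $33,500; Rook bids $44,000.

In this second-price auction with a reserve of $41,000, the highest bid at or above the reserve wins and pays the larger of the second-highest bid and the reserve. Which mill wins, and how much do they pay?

Alder pays $60,500

Bids in order: 93,000 (Alder) > 60,500 (Quill) > 46,500 (Ember) > 44,500 (Hale) > 44,000 (Rook) > 35,000 (Cobalt) > …
Highest eligible bid: Alder at $93,000.
max(second-highest $60,500, reserve $41,000) = $60,500; the reserve does not bind.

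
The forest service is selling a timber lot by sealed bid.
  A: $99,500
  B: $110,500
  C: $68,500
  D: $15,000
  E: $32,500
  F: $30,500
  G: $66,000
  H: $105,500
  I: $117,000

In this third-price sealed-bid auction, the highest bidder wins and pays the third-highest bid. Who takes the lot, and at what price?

I pays $105,500

Third-price sealed-bid auction: the highest bidder wins and pays the third-highest bid.
Sorting bids: 117,000 (I) > 110,500 (B) > 105,500 (H) > 99,500 (A) > 68,500 (C) > 66,000 (G) > …
I is highest; pays the third-highest bid, $105,500.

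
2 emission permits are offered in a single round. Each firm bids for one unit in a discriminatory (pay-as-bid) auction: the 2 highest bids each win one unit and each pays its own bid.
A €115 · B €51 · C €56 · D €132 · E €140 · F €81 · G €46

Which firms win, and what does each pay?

Sorting: 140 (E), 132 (D), 115 (A), 81 (F), …
Winners (2 units): E, D.
Each winner pays its own bid: E €140, D €132.

E €140, D €132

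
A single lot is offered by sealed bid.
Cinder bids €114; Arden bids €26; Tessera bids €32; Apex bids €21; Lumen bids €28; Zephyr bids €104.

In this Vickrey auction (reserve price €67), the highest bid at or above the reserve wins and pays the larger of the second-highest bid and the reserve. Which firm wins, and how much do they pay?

Cinder pays €104

Bids in order: 114 (Cinder) > 104 (Zephyr) > 32 (Tessera) > 28 (Lumen) > 26 (Arden) > 21 (Apex)
Cinder has the top bid at or above the reserve (€114).
Second-highest bid €104 exceeds the reserve €67 → payment €104.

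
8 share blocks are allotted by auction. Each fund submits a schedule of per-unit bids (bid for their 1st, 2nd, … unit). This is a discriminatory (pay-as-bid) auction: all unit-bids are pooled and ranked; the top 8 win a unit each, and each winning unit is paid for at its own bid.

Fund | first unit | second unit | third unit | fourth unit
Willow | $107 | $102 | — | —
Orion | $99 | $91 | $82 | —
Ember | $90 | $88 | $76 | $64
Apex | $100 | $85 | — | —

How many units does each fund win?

Apex 2, Ember 2, Orion 2, Willow 2

Pooled unit-bids ranked (top 8): 107 (Willow-1), 102 (Willow-2), 100 (Apex-1), 99 (Orion-1), 91 (Orion-2), 90 (Ember-1), 88 (Ember-2), 85 (Apex-2)
Next rejected bid: $82 (not a price — pay-as-bid).
Allocation: Apex 2, Ember 2, Orion 2, Willow 2.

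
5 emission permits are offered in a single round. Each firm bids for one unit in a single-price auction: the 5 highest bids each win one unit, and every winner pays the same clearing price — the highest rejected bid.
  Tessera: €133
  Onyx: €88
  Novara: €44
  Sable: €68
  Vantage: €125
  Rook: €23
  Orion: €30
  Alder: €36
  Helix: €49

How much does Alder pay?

Sorting: 133 (Tessera), 125 (Vantage), 88 (Onyx), 68 (Sable), 49 (Helix), 44 (Novara), 36 (Alder), …
Winners (5 units): Tessera, Vantage, Onyx, Sable, Helix.
First losing bid is Novara's €44, which sets the uniform price.
Alder does not win → pays €0.

Alder pays €0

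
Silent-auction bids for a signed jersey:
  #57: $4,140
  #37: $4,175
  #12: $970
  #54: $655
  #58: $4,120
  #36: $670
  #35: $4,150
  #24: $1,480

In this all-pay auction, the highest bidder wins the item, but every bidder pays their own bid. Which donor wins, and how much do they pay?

Bids ranked: 4,175 (#37) > 4,150 (#35) > 4,140 (#57) > 4,120 (#58) > 1,480 (#24) > 970 (#12) > …
#37 is highest and takes the item; every bidder forfeits their bid.

#37 pays $4,175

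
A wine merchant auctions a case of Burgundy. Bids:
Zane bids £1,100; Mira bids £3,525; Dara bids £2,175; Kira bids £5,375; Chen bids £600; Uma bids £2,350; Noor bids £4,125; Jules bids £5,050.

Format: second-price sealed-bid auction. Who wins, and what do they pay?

Kira pays £5,050

Sorting bids: 5,375 (Kira) > 5,050 (Jules) > 4,125 (Noor) > 3,525 (Mira) > 2,350 (Uma) > 2,175 (Dara) > …
Kira is highest; pays the second-highest bid, £5,050.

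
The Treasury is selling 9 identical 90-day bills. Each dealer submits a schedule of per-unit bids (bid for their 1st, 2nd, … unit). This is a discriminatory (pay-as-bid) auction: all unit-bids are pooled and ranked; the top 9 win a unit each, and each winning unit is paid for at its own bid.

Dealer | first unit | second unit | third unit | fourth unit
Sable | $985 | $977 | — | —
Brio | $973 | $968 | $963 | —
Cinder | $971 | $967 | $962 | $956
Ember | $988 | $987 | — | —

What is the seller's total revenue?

Merging the schedules and taking the best 9: 988 (Ember-1), 987 (Ember-2), 985 (Sable-1), 977 (Sable-2), 973 (Brio-1), 971 (Cinder-1), 968 (Brio-2), 967 (Cinder-2), 963 (Brio-3)
Next rejected bid: $962 (not a price — pay-as-bid).
Each winning unit pays its own bid.
Revenue = 988 + 987 + 985 + 977 + 973 + 971 + 968 + 967 + 963 = $8,779.

Total revenue: $8,779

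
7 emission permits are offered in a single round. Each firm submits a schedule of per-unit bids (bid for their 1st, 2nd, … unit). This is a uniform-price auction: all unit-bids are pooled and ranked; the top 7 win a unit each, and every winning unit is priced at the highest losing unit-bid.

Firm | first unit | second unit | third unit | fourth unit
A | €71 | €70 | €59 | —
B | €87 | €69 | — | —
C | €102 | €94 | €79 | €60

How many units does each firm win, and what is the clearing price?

Merging the schedules and taking the best 7: 102 (C-1), 94 (C-2), 87 (B-1), 79 (C-3), 71 (A-1), 70 (A-2), 69 (B-2)
The (k+1)-th unit-bid is €60.
Allocation: A 2, B 2, C 3.

A 2, B 2, C 3; clearing price €60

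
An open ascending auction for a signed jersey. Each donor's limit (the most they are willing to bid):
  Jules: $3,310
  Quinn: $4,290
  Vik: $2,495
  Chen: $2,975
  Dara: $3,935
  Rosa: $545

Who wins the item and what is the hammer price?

Quinn wins at $3,935

Ascending (English) auction: the price rises until one bidder remains; the winner pays the price at which the last rival dropped out.
Limits ranked: 4,290 (Quinn) > 3,935 (Dara) > 3,310 (Jules) > 2,975 (Chen) > 2,495 (Vik) > 545 (Rosa)
Once the price passes $3,935, only Quinn is left; the hammer falls at Dara's limit of $3,935.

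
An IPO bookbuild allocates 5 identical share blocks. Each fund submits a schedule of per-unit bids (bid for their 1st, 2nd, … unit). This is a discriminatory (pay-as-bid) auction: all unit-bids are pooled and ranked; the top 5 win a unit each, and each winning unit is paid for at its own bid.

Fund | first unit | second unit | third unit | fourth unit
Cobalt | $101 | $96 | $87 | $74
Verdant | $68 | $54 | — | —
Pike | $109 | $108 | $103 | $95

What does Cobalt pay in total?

Pooled unit-bids ranked (top 5): 109 (Pike-1), 108 (Pike-2), 103 (Pike-3), 101 (Cobalt-1), 96 (Cobalt-2)
Next rejected bid: $95 (not a price — pay-as-bid).
Cobalt's winning unit-bids: 101 + 96 = $197.

Cobalt pays $197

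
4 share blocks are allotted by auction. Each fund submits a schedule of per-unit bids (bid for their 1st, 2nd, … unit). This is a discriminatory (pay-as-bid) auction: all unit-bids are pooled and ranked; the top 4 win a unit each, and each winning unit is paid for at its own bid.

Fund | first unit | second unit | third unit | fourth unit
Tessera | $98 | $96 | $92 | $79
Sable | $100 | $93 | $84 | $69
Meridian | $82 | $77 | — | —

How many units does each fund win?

Sable 2, Tessera 2

All unit-bids, highest first — top 4: 100 (Sable-1), 98 (Tessera-1), 96 (Tessera-2), 93 (Sable-2)
Next rejected bid: $92 (not a price — pay-as-bid).
Allocation: Sable 2, Tessera 2.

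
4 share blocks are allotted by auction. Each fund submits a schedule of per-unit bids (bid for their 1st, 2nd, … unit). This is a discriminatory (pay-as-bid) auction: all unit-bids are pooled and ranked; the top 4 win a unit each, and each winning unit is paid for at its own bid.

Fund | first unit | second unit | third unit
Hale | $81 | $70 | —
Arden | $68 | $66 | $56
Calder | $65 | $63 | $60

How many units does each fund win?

Pooled unit-bids ranked (top 4): 81 (Hale-1), 70 (Hale-2), 68 (Arden-1), 66 (Arden-2)
Next rejected bid: $65 (not a price — pay-as-bid).
Allocation: Arden 2, Hale 2.

Arden 2, Hale 2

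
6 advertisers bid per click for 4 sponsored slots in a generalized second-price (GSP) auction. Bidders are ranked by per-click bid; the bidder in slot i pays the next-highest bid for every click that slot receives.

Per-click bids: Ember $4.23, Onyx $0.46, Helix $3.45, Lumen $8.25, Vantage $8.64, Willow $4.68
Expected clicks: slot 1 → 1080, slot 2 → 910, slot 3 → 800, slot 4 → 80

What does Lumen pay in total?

Ranked by bid: $8.64 (Vantage) > $8.25 (Lumen) > $4.68 (Willow) > $4.23 (Ember) > $3.45 (Helix) > …
Lumen holds slot 2 → pays next bid $4.68 × 910 clicks = $4258.80.

Lumen pays $4258.80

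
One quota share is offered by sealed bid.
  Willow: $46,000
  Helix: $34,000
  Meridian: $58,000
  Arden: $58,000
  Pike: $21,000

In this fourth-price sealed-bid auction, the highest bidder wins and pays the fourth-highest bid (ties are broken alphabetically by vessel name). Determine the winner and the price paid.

Arden pays $34,000

Sorting bids: 58,000 (Arden) > 58,000 (Meridian) > 46,000 (Willow) > 34,000 (Helix) > 21,000 (Pike)
Tie at $58,000 → Arden wins by tie-break.
Arden is highest; pays the fourth-highest bid, $34,000.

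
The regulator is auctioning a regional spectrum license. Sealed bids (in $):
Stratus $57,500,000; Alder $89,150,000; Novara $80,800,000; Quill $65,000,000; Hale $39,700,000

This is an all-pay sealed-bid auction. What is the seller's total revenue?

Total revenue: $332,150,000

All-pay sealed-bid auction: the highest bidder wins the item, but every bidder pays their own bid.
Sorting bids: 89,150,000 (Alder) > 80,800,000 (Novara) > 65,000,000 (Quill) > 57,500,000 (Stratus) > 39,700,000 (Hale)
Every bidder forfeits their bid regardless of winning.
Revenue = 57,500,000 + 89,150,000 + 80,800,000 + 65,000,000 + 39,700,000 = $332,150,000.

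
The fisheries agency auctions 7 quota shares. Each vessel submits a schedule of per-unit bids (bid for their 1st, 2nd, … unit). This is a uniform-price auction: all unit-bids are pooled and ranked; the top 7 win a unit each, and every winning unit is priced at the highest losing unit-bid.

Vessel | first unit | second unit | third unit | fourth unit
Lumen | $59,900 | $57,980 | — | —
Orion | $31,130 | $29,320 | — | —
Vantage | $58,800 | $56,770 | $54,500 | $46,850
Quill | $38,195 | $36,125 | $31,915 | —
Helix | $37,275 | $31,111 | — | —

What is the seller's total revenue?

Total revenue: $260,925

Pooled unit-bids ranked (top 7): 59,900 (Lumen-1), 58,800 (Vantage-1), 57,980 (Lumen-2), 56,770 (Vantage-2), 54,500 (Vantage-3), 46,850 (Vantage-4), 38,195 (Quill-1)
First bid not allocated: $37,275.
Allocation: Lumen 2, Quill 1, Vantage 4. Every unit priced at $37,275.
Revenue = 7 × 37,275 = $260,925.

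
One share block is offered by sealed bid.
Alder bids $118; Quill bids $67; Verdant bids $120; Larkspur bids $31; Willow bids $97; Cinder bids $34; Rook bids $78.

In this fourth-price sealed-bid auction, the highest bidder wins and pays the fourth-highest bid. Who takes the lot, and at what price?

Verdant pays $78

Sorting bids: 120 (Verdant) > 118 (Alder) > 97 (Willow) > 78 (Rook) > 67 (Quill) > 34 (Cinder) > …
Verdant is highest; pays the fourth-highest bid, $78.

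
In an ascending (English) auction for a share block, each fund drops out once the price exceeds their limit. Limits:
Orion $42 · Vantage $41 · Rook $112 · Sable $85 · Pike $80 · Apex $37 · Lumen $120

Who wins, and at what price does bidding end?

Lumen wins at $112

Limits ranked: 120 (Lumen) > 112 (Rook) > 85 (Sable) > 80 (Pike) > 42 (Orion) > 41 (Vantage) > …
Bidding ends when Rook exits at $112; Lumen takes it.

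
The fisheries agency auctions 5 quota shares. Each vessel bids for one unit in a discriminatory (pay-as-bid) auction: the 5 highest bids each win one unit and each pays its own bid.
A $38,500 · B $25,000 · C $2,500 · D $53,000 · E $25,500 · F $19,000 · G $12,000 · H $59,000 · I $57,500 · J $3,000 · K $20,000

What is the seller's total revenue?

Total revenue: $233,500

Bids ranked high→low: 59,000 (H), 57,500 (I), 53,000 (D), 38,500 (A), 25,500 (E), 25,000 (B), 20,000 (K), …
Top 5: H, I, D, A, E.
Total revenue = 59,000 + 57,500 + 53,000 + 38,500 + 25,500 = $233,500.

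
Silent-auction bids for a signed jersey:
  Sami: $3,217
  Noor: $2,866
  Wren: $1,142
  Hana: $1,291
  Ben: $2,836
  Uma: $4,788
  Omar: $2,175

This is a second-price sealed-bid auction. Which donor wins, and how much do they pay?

Rule: the highest bidder wins and pays the second-highest bid.
Bids in order: 4,788 (Uma) > 3,217 (Sami) > 2,866 (Noor) > 2,836 (Ben) > 2,175 (Omar) > 1,291 (Hana) > …
Uma wins with the highest bid; price is set by the runner-up at $3,217.

Uma pays $3,217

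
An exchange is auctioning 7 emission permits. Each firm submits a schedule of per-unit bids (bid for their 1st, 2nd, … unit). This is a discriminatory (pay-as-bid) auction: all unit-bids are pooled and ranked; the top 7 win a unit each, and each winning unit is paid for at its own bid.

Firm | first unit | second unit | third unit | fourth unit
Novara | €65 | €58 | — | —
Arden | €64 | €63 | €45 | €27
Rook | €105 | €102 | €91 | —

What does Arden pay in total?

Pooled unit-bids ranked (top 7): 105 (Rook-1), 102 (Rook-2), 91 (Rook-3), 65 (Novara-1), 64 (Arden-1), 63 (Arden-2), 58 (Novara-2)
Next rejected bid: €45 (not a price — pay-as-bid).
Arden's winning unit-bids: 64 + 63 = €127.

Arden pays €127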